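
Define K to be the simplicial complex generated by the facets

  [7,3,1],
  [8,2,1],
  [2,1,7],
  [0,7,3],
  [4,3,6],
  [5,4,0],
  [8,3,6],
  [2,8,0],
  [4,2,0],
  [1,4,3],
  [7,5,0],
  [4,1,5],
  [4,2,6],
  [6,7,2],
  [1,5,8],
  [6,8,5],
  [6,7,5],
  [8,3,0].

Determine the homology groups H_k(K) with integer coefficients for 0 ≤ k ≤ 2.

H_0 = Z,  H_1 = Z^2,  H_2 = Z.

We work with the vertex ordering 0 < 1 < 2 < 3 < 4 < 5 < 6 < 7 < 8. The simplices of K, each written with vertices in increasing order, are:

  0-simplices (9): [0], [1], [2], [3], [4], [5], [6], [7], [8]
  1-simplices (27): (27 of them)
  2-simplices (18): [0,2,4], [0,2,8], [0,3,7], [0,3,8], [0,4,5], [0,5,7], [1,2,7], [1,2,8], [1,3,4], [1,3,7], [1,4,5], [1,5,8], [2,4,6], [2,6,7], [3,4,6], [3,6,8], [5,6,7], [5,6,8]

giving chain groups C_0 ≅ Z^9, C_1 ≅ Z^27, C_2 ≅ Z^18.

Boundary ∂_1: C_1 → C_0 sends each edge [p,q] (with p < q) to q − p. For instance
  ∂[6,7] = [7] − [6].
This gives a 9×27 integer matrix of rank 8; reducing to Smith normal form yields diagonal entries (1,1,1,1,1,1,1,1).

The boundary map ∂_2: C_2 → C_1 maps a triangle to the signed sum of its edges. For instance
  ∂[1,2,7] = [2,7] − [1,7] + [1,2],
  ∂[0,3,8] = [3,8] − [0,8] + [0,3].
This gives a 27×18 integer matrix of rank 17; reducing to Smith normal form yields diagonal entries (1,1,1,1,1,1,1,1,1,1,1,1,1,1,1,1,1).

From H_k ≅ ker(∂_k) / im(∂_{k+1}) we obtain:

  H_0: rank C_0 − rank ∂_1 = 9 − 8 = 1, and the invariant factors of ∂_1 are all 1, so H_0 ≅ Z.
  H_1: rank ker ∂_1 − rank ∂_2 = (27 − 8) − 17 = 2, and the invariant factors of ∂_2 are all 1, so H_1 ≅ Z^2.
  H_2: rank ker ∂_2 − rank ∂_3 = (18 − 17) − 0 = 1, and there is no ∂_3, so H_2 ≅ Z.

As a check, the Euler characteristic is 9 − 27 + 18 = 0, which agrees with 1 − 2 + 1 = 0.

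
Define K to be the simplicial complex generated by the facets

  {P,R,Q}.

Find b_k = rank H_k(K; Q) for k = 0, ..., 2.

Take the total order P < Q < R on the vertex set. Then K (dimension 2) consists of the simplices:

  0-simplices (3): P, Q, R
  1-simplices (3): PQ, PR, QR
  2-simplices (1): PQR

so the chain groups are C_0 ≅ Z^3, C_1 ≅ Z^3, C_2 ≅ Z^1.

∂_1: C_1 → C_0 is given by ∂[p,q] = [q] − [p]. For instance
  ∂QR = R − Q.
The 3×3 boundary matrix has rank 2 and Smith normal form diag(1,1).

The boundary map ∂_2: C_2 → C_1 acts by ∂[p,q,r] = [q,r] − [p,r] + [p,q]. For instance
  ∂PQR = QR − PR + PQ.
This gives a 3×1 integer matrix of rank 1; reducing to Smith normal form yields diagonal entries (1).

Now H_k = ker ∂_k / im ∂_{k+1}, so:

  H_0: rank C_0 − rank ∂_1 = 3 − 2 = 1, and the invariant factors of ∂_1 are all 1, so H_0 = Z.
  H_1: rank ker ∂_1 − rank ∂_2 = (3 − 2) − 1 = 0, and the invariant factors of ∂_2 are all 1, so H_1 = 0.
  H_2: rank ker ∂_2 − rank ∂_3 = (1 − 1) − 0 = 0, and there is no ∂_3, so H_2 = 0.

(K is a triangulation of the 2-simplex.)

Hence the Betti numbers are b_0 = 1, b_1 = 0, b_2 = 0.

b_0 = 1, b_1 = 0, b_2 = 0.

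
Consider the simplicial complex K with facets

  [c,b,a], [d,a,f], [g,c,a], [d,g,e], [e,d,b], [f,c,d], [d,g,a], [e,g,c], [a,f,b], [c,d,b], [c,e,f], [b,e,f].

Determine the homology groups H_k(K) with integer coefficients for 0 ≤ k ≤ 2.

We work with the vertex ordering a < b < c < d < e < f < g. The simplices of K, each written with vertices in increasing order, are:

  0-simplices (7): a, b, c, d, e, f, g
  1-simplices (18): ab, ac, ad, af, ag, bc, bd, be, bf, cd, ce, cf, cg, de, df, dg, ef, eg
  2-simplices (12): abc, abf, acg, adf, adg, bcd, bde, bef, cdf, cef, ceg, deg

Hence C_0 ≅ Z^7, C_1 ≅ Z^18, C_2 ≅ Z^12.

∂_1: C_1 → C_0 sends each edge [p,q] (with p < q) to q − p. For instance
  ∂af = f − a.
As a 7×18 matrix over Z this has rank 6, with invariant factors (1,1,1,1,1,1).

The boundary map ∂_2: C_2 → C_1 sends each 2-simplex [p,q,r] to [q,r] − [p,r] + [p,q]. For instance
  ∂ceg = eg − cg + ce,
  ∂cef = ef − cf + ce.
As a 18×12 matrix over Z this has rank 12, with invariant factors (1,1,1,1,1,1,1,1,1,1,1,2).

Reading off H_k = ker ∂_k / im ∂_{k+1}:

  H_0: rank C_0 − rank ∂_1 = 7 − 6 = 1, and the invariant factors of ∂_1 are all 1, so H_0 ≅ Z.
  H_1: rank ker ∂_1 − rank ∂_2 = (18 − 6) − 12 = 0, and ∂_2 has invariant factor 2 > 1, so H_1 ≅ Z_2.
  H_2: rank ker ∂_2 − rank ∂_3 = (12 − 12) − 0 = 0, and there is no ∂_3, so H_2 ≅ 0.

As a check, the Euler characteristic is 7 − 18 + 12 = 1, which agrees with 1 − 0 + 0 = 1.

H_0 ≅ Z,  H_1 ≅ Z_2,  H_2 = 0.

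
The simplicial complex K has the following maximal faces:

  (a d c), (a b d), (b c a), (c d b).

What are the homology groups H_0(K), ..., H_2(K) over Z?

H_0 = Z,  H_1 = 0,  H_2 = Z.

Take the total order a < b < c < d on the vertex set. Then K (dimension 2) consists of the simplices:

  0-simplices (4): a, b, c, d
  1-simplices (6): ab, ac, ad, bc, bd, cd
  2-simplices (4): abc, abd, acd, bcd

so the chain groups are C_0 ≅ Z^4, C_1 ≅ Z^6, C_2 ≅ Z^4.

Boundary ∂_1: C_1 → C_0 is given by ∂[p,q] = [q] − [p]. For instance
  ∂bc = c − b.
As a 4×6 matrix over Z this has rank 3, with invariant factors (1,1,1).

∂_2: C_2 → C_1 acts by ∂[p,q,r] = [q,r] − [p,r] + [p,q]. For instance
  ∂bcd = cd − bd + bc,
  ∂acd = cd − ad + ac.
The resulting 6×4 matrix has rank 3, and its Smith normal form has invariant factors (1,1,1).

Now H_k = ker ∂_k / im ∂_{k+1}, so:

  H_0: rank C_0 − rank ∂_1 = 4 − 3 = 1, and the invariant factors of ∂_1 are all 1, so H_0 ≅ Z.
  H_1: rank ker ∂_1 − rank ∂_2 = (6 − 3) − 3 = 0, and the invariant factors of ∂_2 are all 1, so H_1 ≅ 0.
  H_2: rank ker ∂_2 − rank ∂_3 = (4 − 3) − 0 = 1, and there is no ∂_3, so H_2 ≅ Z.

(K is a triangulation of the 2-sphere S^2.)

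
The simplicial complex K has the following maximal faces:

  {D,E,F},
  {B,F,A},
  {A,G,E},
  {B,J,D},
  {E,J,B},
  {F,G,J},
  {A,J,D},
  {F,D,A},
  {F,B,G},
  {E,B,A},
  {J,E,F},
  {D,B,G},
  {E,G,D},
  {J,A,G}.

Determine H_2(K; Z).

Take the total order A < B < D < E < F < G < J on the vertex set. Then K (dimension 2) consists of the simplices:

  0-simplices (7): A, B, D, E, F, G, J
  1-simplices (21): AB, AD, AE, AF, AG, AJ, BD, BE, BF, BG, BJ, DE, DF, DG, DJ, EF, EG, EJ, FG, FJ, GJ
  2-simplices (14): ABE, ABF, ADF, ADJ, AEG, AGJ, BDG, BDJ, BEJ, BFG, DEF, DEG, EFJ, FGJ

giving chain groups C_0 ≅ Z^7, C_1 ≅ Z^21, C_2 ≅ Z^14.

The boundary map ∂_1: C_1 → C_0 sends each edge [p,q] (with p < q) to q − p.
As a 7×21 matrix over Z this has rank 6, with invariant factors (1,1,1,1,1,1).

∂_2: C_2 → C_1 maps a triangle to the signed sum of its edges. For instance
  ∂BFG = FG − BG + BF,
  ∂ADF = DF − AF + AD.
The 21×14 boundary matrix has rank 13 and Smith normal form diag(1,1,1,1,1,1,1,1,1,1,1,1,1).

Computing H_k = (kernel of ∂_k) / (image of ∂_{k+1}):

  H_2: rank ker ∂_2 − rank ∂_3 = (14 − 13) − 0 = 1, and there is no ∂_3, so H_2 ≅ Z.

H_2 ≅ Z.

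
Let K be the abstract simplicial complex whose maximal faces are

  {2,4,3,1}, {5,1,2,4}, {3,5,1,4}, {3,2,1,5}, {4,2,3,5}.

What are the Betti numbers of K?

b_0 = 1, b_1 = 0, b_2 = 0, b_3 = 1.

Fix the vertex order 1 < 2 < 3 < 4 < 5 and write every simplex with vertices in increasing order. Then dim K = 3 and the simplices of K are:

  0-simplices (5): [1], [2], [3], [4], [5]
  1-simplices (10): [1,2], [1,3], [1,4], [1,5], [2,3], [2,4], [2,5], [3,4], [3,5], [4,5]
  2-simplices (10): [1,2,3], [1,2,4], [1,2,5], [1,3,4], [1,3,5], [1,4,5], [2,3,4], [2,3,5], [2,4,5], [3,4,5]
  3-simplices (5): [1,2,3,4], [1,2,3,5], [1,2,4,5], [1,3,4,5], [2,3,4,5]

so the chain groups are C_0 ≅ Z^5, C_1 ≅ Z^10, C_2 ≅ Z^10, C_3 ≅ Z^5.

The boundary map ∂_1: C_1 → C_0 sends each edge [p,q] (with p < q) to q − p.
The resulting 5×10 matrix has rank 4, and its Smith normal form has invariant factors (1,1,1,1).

Boundary ∂_2: C_2 → C_1 acts by ∂[p,q,r] = [q,r] − [p,r] + [p,q]. For instance
  ∂[2,4,5] = [4,5] − [2,5] + [2,4],
  ∂[2,3,4] = [3,4] − [2,4] + [2,3].
As a 10×10 matrix over Z this has rank 6, with invariant factors (1,1,1,1,1,1).

Boundary ∂_3: C_3 → C_2 sends each 3-simplex σ to the alternating sum Σ_i (−1)^i (σ with its i-th vertex removed). For instance
  ∂[1,2,4,5] = [2,4,5] − [1,4,5] + [1,2,5] − [1,2,4],
  ∂[1,2,3,5] = [2,3,5] − [1,3,5] + [1,2,5] − [1,2,3].
This gives a 10×5 integer matrix of rank 4; reducing to Smith normal form yields diagonal entries (1,1,1,1).

Computing H_k = (kernel of ∂_k) / (image of ∂_{k+1}):

  H_0: rank C_0 − rank ∂_1 = 5 − 4 = 1, and the invariant factors of ∂_1 are all 1, so H_0 ≅ Z.
  H_1: rank ker ∂_1 − rank ∂_2 = (10 − 4) − 6 = 0, and the invariant factors of ∂_2 are all 1, so H_1 ≅ 0.
  H_2: rank ker ∂_2 − rank ∂_3 = (10 − 6) − 4 = 0, and the invariant factors of ∂_3 are all 1, so H_2 ≅ 0.
  H_3: rank ker ∂_3 − rank ∂_4 = (5 − 4) − 0 = 1, and there is no ∂_4, so H_3 ≅ Z.

(K is a triangulation of the 3-sphere S^3.)

Hence the Betti numbers are b_0 = 1, b_1 = 0, b_2 = 0, b_3 = 1.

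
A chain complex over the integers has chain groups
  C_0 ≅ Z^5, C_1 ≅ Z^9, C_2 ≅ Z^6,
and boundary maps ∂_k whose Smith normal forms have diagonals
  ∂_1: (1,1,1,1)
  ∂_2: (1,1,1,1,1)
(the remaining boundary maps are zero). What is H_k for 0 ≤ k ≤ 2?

H_0: b_0 = 5 − 0 − 4 = 1; torsion from ∂_1 factors > 1: none. So H_0 ≅ Z.
H_1: b_1 = 9 − 4 − 5 = 0; torsion from ∂_2 factors > 1: none. So H_1 ≅ 0.
H_2: b_2 = 6 − 5 − 0 = 1; torsion from ∂_3 factors > 1: none. So H_2 ≅ Z.

H_0 ≅ Z,  H_1 = 0,  H_2 ≅ Z.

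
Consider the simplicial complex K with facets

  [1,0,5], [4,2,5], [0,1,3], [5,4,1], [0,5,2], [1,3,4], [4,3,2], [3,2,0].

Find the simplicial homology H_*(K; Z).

Take the total order 0 < 1 < 2 < 3 < 4 < 5 on the vertex set. Then K (dimension 2) consists of the simplices:

  0-simplices (6): [0], [1], [2], [3], [4], [5]
  1-simplices (12): [0,1], [0,2], [0,3], [0,5], [1,3], [1,4], [1,5], [2,3], [2,4], [2,5], [3,4], [4,5]
  2-simplices (8): [0,1,3], [0,1,5], [0,2,3], [0,2,5], [1,3,4], [1,4,5], [2,3,4], [2,4,5]

giving chain groups C_0 ≅ Z^6, C_1 ≅ Z^12, C_2 ≅ Z^8.

Boundary ∂_1: C_1 → C_0 is given by ∂[p,q] = [q] − [p].
The resulting 6×12 matrix has rank 5, and its Smith normal form has invariant factors (1,1,1,1,1).

Boundary ∂_2: C_2 → C_1 sends each 2-simplex [p,q,r] to [q,r] − [p,r] + [p,q]. For instance
  ∂[0,1,5] = [1,5] − [0,5] + [0,1],
  ∂[0,2,5] = [2,5] − [0,5] + [0,2].
The resulting 12×8 matrix has rank 7, and its Smith normal form has invariant factors (1,1,1,1,1,1,1).

Now H_k = ker ∂_k / im ∂_{k+1}, so:

  H_0: rank C_0 − rank ∂_1 = 6 − 5 = 1, and the invariant factors of ∂_1 are all 1, so H_0 ≅ Z.
  H_1: rank ker ∂_1 − rank ∂_2 = (12 − 5) − 7 = 0, and the invariant factors of ∂_2 are all 1, so H_1 ≅ 0.
  H_2: rank ker ∂_2 − rank ∂_3 = (8 − 7) − 0 = 1, and there is no ∂_3, so H_2 ≅ Z.

(K is a triangulation of the 2-sphere S^2.)

H_0 ≅ Z,  H_1 = 0,  H_2 ≅ Z.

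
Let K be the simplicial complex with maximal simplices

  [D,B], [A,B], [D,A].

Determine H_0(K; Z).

H_0 = Z.

Fix the vertex order A < B < D and write every simplex with vertices in increasing order. Then dim K = 1 and the simplices of K are:

  0-simplices (3): A, B, D
  1-simplices (3): AB, AD, BD

Hence C_0 ≅ Z^3, C_1 ≅ Z^3.

Boundary ∂_1: C_1 → C_0 sends each edge [p,q] (with p < q) to q − p.
The resulting 3×3 matrix has rank 2, and its Smith normal form has invariant factors (1,1).

Now H_k = ker ∂_k / im ∂_{k+1}, so:

  H_0: rank C_0 − rank ∂_1 = 3 − 2 = 1, and the invariant factors of ∂_1 are all 1, so H_0 = Z.

(K is a triangulation of the circle S^1.)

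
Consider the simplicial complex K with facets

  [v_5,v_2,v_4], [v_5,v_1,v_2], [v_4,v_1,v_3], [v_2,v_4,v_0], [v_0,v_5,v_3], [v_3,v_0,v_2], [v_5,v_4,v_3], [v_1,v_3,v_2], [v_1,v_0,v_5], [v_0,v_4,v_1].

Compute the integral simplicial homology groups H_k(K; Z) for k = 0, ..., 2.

We work with the vertex ordering v_0 < v_1 < v_2 < v_3 < v_4 < v_5. The simplices of K, each written with vertices in increasing order, are:

  0-simplices (6): [v_0], [v_1], [v_2], [v_3], [v_4], [v_5]
  1-simplices (15): (15 of them)
  2-simplices (10): [v_0,v_1,v_4], [v_0,v_1,v_5], [v_0,v_2,v_3], [v_0,v_2,v_4], [v_0,v_3,v_5], [v_1,v_2,v_3], [v_1,v_2,v_5], [v_1,v_3,v_4], [v_2,v_4,v_5], [v_3,v_4,v_5]

giving chain groups C_0 ≅ Z^6, C_1 ≅ Z^15, C_2 ≅ Z^10.

The boundary map ∂_1: C_1 → C_0 sends each edge [p,q] (with p < q) to q − p.
The 6×15 boundary matrix has rank 5 and Smith normal form diag(1,1,1,1,1).

The boundary map ∂_2: C_2 → C_1 sends each 2-simplex [p,q,r] to [q,r] − [p,r] + [p,q]. For instance
  ∂[v_0,v_1,v_4] = [v_1,v_4] − [v_0,v_4] + [v_0,v_1],
  ∂[v_0,v_3,v_5] = [v_3,v_5] − [v_0,v_5] + [v_0,v_3].
This gives a 15×10 integer matrix of rank 10; reducing to Smith normal form yields diagonal entries (1,1,1,1,1,1,1,1,1,2).

Computing H_k = (kernel of ∂_k) / (image of ∂_{k+1}):

  H_0: rank C_0 − rank ∂_1 = 6 − 5 = 1, and the invariant factors of ∂_1 are all 1, so H_0 = Z.
  H_1: rank ker ∂_1 − rank ∂_2 = (15 − 5) − 10 = 0, and ∂_2 has invariant factor 2 > 1, so H_1 = Z/2.
  H_2: rank ker ∂_2 − rank ∂_3 = (10 − 10) − 0 = 0, and there is no ∂_3, so H_2 = 0.

As a check, the Euler characteristic is 6 − 15 + 10 = 1, which agrees with 1 − 0 + 0 = 1.

H_0 = Z,  H_1 = Z/2,  H_2 = 0.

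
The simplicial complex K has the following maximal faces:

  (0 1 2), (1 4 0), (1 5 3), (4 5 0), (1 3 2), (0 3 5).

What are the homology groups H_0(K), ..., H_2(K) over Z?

Take the total order 0 < 1 < 2 < 3 < 4 < 5 on the vertex set. Then K (dimension 2) consists of the simplices:

  0-simplices (6): [0], [1], [2], [3], [4], [5]
  1-simplices (12): [0,1], [0,2], [0,3], [0,4], [0,5], [1,2], [1,3], [1,4], [1,5], [2,3], [3,5], [4,5]
  2-simplices (6): [0,1,2], [0,1,4], [0,3,5], [0,4,5], [1,2,3], [1,3,5]

so the chain groups are C_0 ≅ Z^6, C_1 ≅ Z^12, C_2 ≅ Z^6.

∂_1: C_1 → C_0 is given by ∂[p,q] = [q] − [p].
The 6×12 boundary matrix has rank 5 and Smith normal form diag(1,1,1,1,1).

∂_2: C_2 → C_1 acts by ∂[p,q,r] = [q,r] − [p,r] + [p,q]. For instance
  ∂[1,3,5] = [3,5] − [1,5] + [1,3],
  ∂[0,1,4] = [1,4] − [0,4] + [0,1].
The resulting 12×6 matrix has rank 6, and its Smith normal form has invariant factors (1,1,1,1,1,1).

From H_k ≅ ker(∂_k) / im(∂_{k+1}) we obtain:

  H_0: rank C_0 − rank ∂_1 = 6 − 5 = 1, and the invariant factors of ∂_1 are all 1, so H_0 ≅ Z.
  H_1: rank ker ∂_1 − rank ∂_2 = (12 − 5) − 6 = 1, and the invariant factors of ∂_2 are all 1, so H_1 ≅ Z.
  H_2: rank ker ∂_2 − rank ∂_3 = (6 − 6) − 0 = 0, and there is no ∂_3, so H_2 ≅ 0.

As a check, the Euler characteristic is 6 − 12 + 6 = 0, which agrees with 1 − 1 + 0 = 0.

H_0 = Z,  H_1 = Z,  H_2 = 0.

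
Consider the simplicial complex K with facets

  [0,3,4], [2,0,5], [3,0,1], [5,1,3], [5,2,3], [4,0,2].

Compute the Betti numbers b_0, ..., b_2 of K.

b_0 = 1, b_1 = 1, b_2 = 0.

Take the total order 0 < 1 < 2 < 3 < 4 < 5 on the vertex set. Then K (dimension 2) consists of the simplices:

  0-simplices (6): [0], [1], [2], [3], [4], [5]
  1-simplices (12): [0,1], [0,2], [0,3], [0,4], [0,5], [1,3], [1,5], [2,3], [2,4], [2,5], [3,4], [3,5]
  2-simplices (6): [0,1,3], [0,2,4], [0,2,5], [0,3,4], [1,3,5], [2,3,5]

giving chain groups C_0 ≅ Z^6, C_1 ≅ Z^12, C_2 ≅ Z^6.

The boundary map ∂_1: C_1 → C_0 is given by ∂[p,q] = [q] − [p]. For instance
  ∂[2,3] = [3] − [2].
This gives a 6×12 integer matrix of rank 5; reducing to Smith normal form yields diagonal entries (1,1,1,1,1).

Boundary ∂_2: C_2 → C_1 maps a triangle to the signed sum of its edges. For instance
  ∂[0,2,5] = [2,5] − [0,5] + [0,2],
  ∂[2,3,5] = [3,5] − [2,5] + [2,3].
The 12×6 boundary matrix has rank 6 and Smith normal form diag(1,1,1,1,1,1).

Computing H_k = (kernel of ∂_k) / (image of ∂_{k+1}):

  H_0: rank C_0 − rank ∂_1 = 6 − 5 = 1, and the invariant factors of ∂_1 are all 1, so H_0 = Z.
  H_1: rank ker ∂_1 − rank ∂_2 = (12 − 5) − 6 = 1, and the invariant factors of ∂_2 are all 1, so H_1 = Z.
  H_2: rank ker ∂_2 − rank ∂_3 = (6 − 6) − 0 = 0, and there is no ∂_3, so H_2 = 0.

Hence the Betti numbers are b_0 = 1, b_1 = 1, b_2 = 0.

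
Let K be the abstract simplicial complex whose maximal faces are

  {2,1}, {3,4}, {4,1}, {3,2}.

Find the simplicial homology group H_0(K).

H_0 = Z.

Fix the vertex order 1 < 2 < 3 < 4 and write every simplex with vertices in increasing order. Then dim K = 1 and the simplices of K are:

  0-simplices (4): [1], [2], [3], [4]
  1-simplices (4): [1,2], [1,4], [2,3], [3,4]

Hence C_0 ≅ Z^4, C_1 ≅ Z^4.

The boundary map ∂_1: C_1 → C_0 sends each edge [p,q] (with p < q) to q − p.
As a 4×4 matrix over Z this has rank 3, with invariant factors (1,1,1).

Now H_k = ker ∂_k / im ∂_{k+1}, so:

  H_0: rank C_0 − rank ∂_1 = 4 − 3 = 1, and the invariant factors of ∂_1 are all 1, so H_0 ≅ Z.

(K is a triangulation of the circle S^1.)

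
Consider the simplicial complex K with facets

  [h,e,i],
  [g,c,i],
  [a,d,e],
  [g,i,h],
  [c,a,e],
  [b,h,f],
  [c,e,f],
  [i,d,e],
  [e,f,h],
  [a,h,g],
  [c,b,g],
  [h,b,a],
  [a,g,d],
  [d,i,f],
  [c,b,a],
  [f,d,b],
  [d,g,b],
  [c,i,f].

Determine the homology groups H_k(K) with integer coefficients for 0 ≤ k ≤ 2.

Order the vertices as a < b < c < d < e < f < g < h < i. Listing each simplex with vertices in this order, K has dimension 2 with simplices:

  0-simplices (9): a, b, c, d, e, f, g, h, i
  1-simplices (27): ab, ac, ad, ae, ag, ah, bc, bd, bf, bg, bh, ce, cf, cg, ci, de, df, dg, di, ef, eh, ei, fh, fi, gh, gi, hi
  2-simplices (18): abc, abh, ace, ade, adg, agh, bcg, bdf, bdg, bfh, cef, cfi, cgi, dei, dfi, efh, ehi, ghi

giving chain groups C_0 ≅ Z^9, C_1 ≅ Z^27, C_2 ≅ Z^18.

Boundary ∂_1: C_1 → C_0 maps an edge to its endpoints' difference, ∂[p,q] = q − p.
As a 9×27 matrix over Z this has rank 8, with invariant factors (1,1,1,1,1,1,1,1).

∂_2: C_2 → C_1 sends each 2-simplex [p,q,r] to [q,r] − [p,r] + [p,q]. For instance
  ∂cef = ef − cf + ce,
  ∂ehi = hi − ei + eh.
This gives a 27×18 integer matrix of rank 18; reducing to Smith normal form yields diagonal entries (1,1,1,1,1,1,1,1,1,1,1,1,1,1,1,1,1,2).

From H_k ≅ ker(∂_k) / im(∂_{k+1}) we obtain:

  H_0: rank C_0 − rank ∂_1 = 9 − 8 = 1, and the invariant factors of ∂_1 are all 1, so H_0 = Z.
  H_1: rank ker ∂_1 − rank ∂_2 = (27 − 8) − 18 = 1, and ∂_2 has invariant factor 2 > 1, so H_1 = Z ⊕ Z/2.
  H_2: rank ker ∂_2 − rank ∂_3 = (18 − 18) − 0 = 0, and there is no ∂_3, so H_2 = 0.

H_0 = Z,  H_1 = Z ⊕ Z/2,  H_2 = 0.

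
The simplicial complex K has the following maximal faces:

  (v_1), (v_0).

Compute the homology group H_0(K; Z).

H_0 = Z^2.

We work with the vertex ordering v_0 < v_1. The simplices of K, each written with vertices in increasing order, are:

  0-simplices (2): [v_0], [v_1]

giving chain groups C_0 ≅ Z^2.

Now H_k = ker ∂_k / im ∂_{k+1}, so:

  H_0: rank C_0 − rank ∂_1 = 2 − 0 = 2, and there is no ∂_1, so H_0 ≅ Z^2.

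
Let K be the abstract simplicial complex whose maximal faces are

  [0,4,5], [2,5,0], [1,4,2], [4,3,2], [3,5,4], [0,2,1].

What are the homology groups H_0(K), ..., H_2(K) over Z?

H_0 ≅ Z,  H_1 ≅ Z,  H_2 = 0.

K has 6 vertices, 12 edges, 6 triangles.
rank ∂_0 = 0, rank ∂_1 = 5 ⇒ b_0 = 6 − 0 − 5 = 1; all invariant factors of ∂_1 are 1 so no torsion. So H_0 ≅ Z.
rank ∂_1 = 5, rank ∂_2 = 6 ⇒ b_1 = 12 − 5 − 6 = 1; all invariant factors of ∂_2 are 1 so no torsion. So H_1 ≅ Z.
rank ∂_2 = 6, rank ∂_3 = 0 ⇒ b_2 = 6 − 6 − 0 = 0. So H_2 ≅ 0.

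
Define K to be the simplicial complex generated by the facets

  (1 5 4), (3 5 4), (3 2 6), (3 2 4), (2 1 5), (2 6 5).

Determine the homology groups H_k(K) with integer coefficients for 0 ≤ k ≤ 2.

Take the total order 1 < 2 < 3 < 4 < 5 < 6 on the vertex set. Then K (dimension 2) consists of the simplices:

  0-simplices (6): [1], [2], [3], [4], [5], [6]
  1-simplices (12): [1,2], [1,4], [1,5], [2,3], [2,4], [2,5], [2,6], [3,4], [3,5], [3,6], [4,5], [5,6]
  2-simplices (6): [1,2,5], [1,4,5], [2,3,4], [2,3,6], [2,5,6], [3,4,5]

so the chain groups are C_0 ≅ Z^6, C_1 ≅ Z^12, C_2 ≅ Z^6.

Boundary ∂_1: C_1 → C_0 sends each edge [p,q] (with p < q) to q − p. For instance
  ∂[1,5] = [5] − [1].
The resulting 6×12 matrix has rank 5, and its Smith normal form has invariant factors (1,1,1,1,1).

Boundary ∂_2: C_2 → C_1 maps a triangle to the signed sum of its edges. For instance
  ∂[2,3,4] = [3,4] − [2,4] + [2,3],
  ∂[1,2,5] = [2,5] − [1,5] + [1,2].
This gives a 12×6 integer matrix of rank 6; reducing to Smith normal form yields diagonal entries (1,1,1,1,1,1).

From H_k ≅ ker(∂_k) / im(∂_{k+1}) we obtain:

  H_0: rank C_0 − rank ∂_1 = 6 − 5 = 1, and the invariant factors of ∂_1 are all 1, so H_0 = Z.
  H_1: rank ker ∂_1 − rank ∂_2 = (12 − 5) − 6 = 1, and the invariant factors of ∂_2 are all 1, so H_1 = Z.
  H_2: rank ker ∂_2 − rank ∂_3 = (6 − 6) − 0 = 0, and there is no ∂_3, so H_2 = 0.

As a check, the Euler characteristic is 6 − 12 + 6 = 0, which agrees with 1 − 1 + 0 = 0.

H_0 ≅ Z,  H_1 ≅ Z,  H_2 = 0.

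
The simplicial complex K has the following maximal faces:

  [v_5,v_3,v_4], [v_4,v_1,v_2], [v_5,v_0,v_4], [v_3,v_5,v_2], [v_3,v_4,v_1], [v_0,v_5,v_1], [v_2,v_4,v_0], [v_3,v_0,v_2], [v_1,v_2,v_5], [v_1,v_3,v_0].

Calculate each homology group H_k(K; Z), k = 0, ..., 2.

H_0 = Z,  H_1 = Z/2Z,  H_2 = 0.

Take the total order v_0 < v_1 < v_2 < v_3 < v_4 < v_5 on the vertex set. Then K (dimension 2) consists of the simplices:

  0-simplices (6): [v_0], [v_1], [v_2], [v_3], [v_4], [v_5]
  1-simplices (15): (15 of them)
  2-simplices (10): [v_0,v_1,v_3], [v_0,v_1,v_5], [v_0,v_2,v_3], [v_0,v_2,v_4], [v_0,v_4,v_5], [v_1,v_2,v_4], [v_1,v_2,v_5], [v_1,v_3,v_4], [v_2,v_3,v_5], [v_3,v_4,v_5]

so the chain groups are C_0 ≅ Z^6, C_1 ≅ Z^15, C_2 ≅ Z^10.

Boundary ∂_1: C_1 → C_0 sends each edge [p,q] (with p < q) to q − p. For instance
  ∂[v_3,v_5] = [v_5] − [v_3].
As a 6×15 matrix over Z this has rank 5, with invariant factors (1,1,1,1,1).

The boundary map ∂_2: C_2 → C_1 sends each 2-simplex [p,q,r] to [q,r] − [p,r] + [p,q]. For instance
  ∂[v_1,v_2,v_4] = [v_2,v_4] − [v_1,v_4] + [v_1,v_2],
  ∂[v_1,v_2,v_5] = [v_2,v_5] − [v_1,v_5] + [v_1,v_2].
The resulting 15×10 matrix has rank 10, and its Smith normal form has invariant factors (1,1,1,1,1,1,1,1,1,2).

Reading off H_k = ker ∂_k / im ∂_{k+1}:

  H_0: rank C_0 − rank ∂_1 = 6 − 5 = 1, and the invariant factors of ∂_1 are all 1, so H_0 ≅ Z.
  H_1: rank ker ∂_1 − rank ∂_2 = (15 − 5) − 10 = 0, and ∂_2 has invariant factor 2 > 1, so H_1 ≅ Z/2Z.
  H_2: rank ker ∂_2 − rank ∂_3 = (10 − 10) − 0 = 0, and there is no ∂_3, so H_2 ≅ 0.

As a check, the Euler characteristic is 6 − 15 + 10 = 1, which agrees with 1 − 0 + 0 = 1.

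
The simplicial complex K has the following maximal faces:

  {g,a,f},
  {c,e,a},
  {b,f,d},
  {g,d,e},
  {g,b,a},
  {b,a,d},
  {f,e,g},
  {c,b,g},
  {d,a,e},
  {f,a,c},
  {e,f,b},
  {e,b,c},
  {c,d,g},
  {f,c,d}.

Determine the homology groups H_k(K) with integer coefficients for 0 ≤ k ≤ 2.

H_0 = Z,  H_1 = Z^2,  H_2 = Z.

Fix the vertex order a < b < c < d < e < f < g and write every simplex with vertices in increasing order. Then dim K = 2 and the simplices of K are:

  0-simplices (7): a, b, c, d, e, f, g
  1-simplices (21): ab, ac, ad, ae, af, ag, bc, bd, be, bf, bg, cd, ce, cf, cg, de, df, dg, ef, eg, fg
  2-simplices (14): abd, abg, ace, acf, ade, afg, bce, bcg, bdf, bef, cdf, cdg, deg, efg

Hence C_0 ≅ Z^7, C_1 ≅ Z^21, C_2 ≅ Z^14.

The boundary map ∂_1: C_1 → C_0 sends each edge [p,q] (with p < q) to q − p. For instance
  ∂ae = e − a.
The resulting 7×21 matrix has rank 6, and its Smith normal form has invariant factors (1,1,1,1,1,1).

Boundary ∂_2: C_2 → C_1 maps a triangle to the signed sum of its edges. For instance
  ∂deg = eg − dg + de,
  ∂abd = bd − ad + ab.
The 21×14 boundary matrix has rank 13 and Smith normal form diag(1,1,1,1,1,1,1,1,1,1,1,1,1).

From H_k ≅ ker(∂_k) / im(∂_{k+1}) we obtain:

  H_0: rank C_0 − rank ∂_1 = 7 − 6 = 1, and the invariant factors of ∂_1 are all 1, so H_0 = Z.
  H_1: rank ker ∂_1 − rank ∂_2 = (21 − 6) − 13 = 2, and the invariant factors of ∂_2 are all 1, so H_1 = Z^2.
  H_2: rank ker ∂_2 − rank ∂_3 = (14 − 13) − 0 = 1, and there is no ∂_3, so H_2 = Z.

As a check, the Euler characteristic is 7 − 21 + 14 = 0, which agrees with 1 − 2 + 1 = 0.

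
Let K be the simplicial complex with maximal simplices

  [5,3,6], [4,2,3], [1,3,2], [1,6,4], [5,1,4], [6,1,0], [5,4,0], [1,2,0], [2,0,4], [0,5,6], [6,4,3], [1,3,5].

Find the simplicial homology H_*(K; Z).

We work with the vertex ordering 0 < 1 < 2 < 3 < 4 < 5 < 6. The simplices of K, each written with vertices in increasing order, are:

  0-simplices (7): [0], [1], [2], [3], [4], [5], [6]
  1-simplices (18): [0,1], [0,2], [0,4], [0,5], [0,6], [1,2], [1,3], [1,4], [1,5], [1,6], [2,3], [2,4], [3,4], [3,5], [3,6], [4,5], [4,6], [5,6]
  2-simplices (12): [0,1,2], [0,1,6], [0,2,4], [0,4,5], [0,5,6], [1,2,3], [1,3,5], [1,4,5], [1,4,6], [2,3,4], [3,4,6], [3,5,6]

giving chain groups C_0 ≅ Z^7, C_1 ≅ Z^18, C_2 ≅ Z^12.

∂_1: C_1 → C_0 maps an edge to its endpoints' difference, ∂[p,q] = q − p.
This gives a 7×18 integer matrix of rank 6; reducing to Smith normal form yields diagonal entries (1,1,1,1,1,1).

The boundary map ∂_2: C_2 → C_1 sends each 2-simplex [p,q,r] to [q,r] − [p,r] + [p,q]. For instance
  ∂[0,4,5] = [4,5] − [0,5] + [0,4],
  ∂[1,4,6] = [4,6] − [1,6] + [1,4].
The resulting 18×12 matrix has rank 12, and its Smith normal form has invariant factors (1,1,1,1,1,1,1,1,1,1,1,2).

Now H_k = ker ∂_k / im ∂_{k+1}, so:

  H_0: rank C_0 − rank ∂_1 = 7 − 6 = 1, and the invariant factors of ∂_1 are all 1, so H_0 = Z.
  H_1: rank ker ∂_1 − rank ∂_2 = (18 − 6) − 12 = 0, and ∂_2 has invariant factor 2 > 1, so H_1 = Z/2Z.
  H_2: rank ker ∂_2 − rank ∂_3 = (12 − 12) − 0 = 0, and there is no ∂_3, so H_2 = 0.

As a check, the Euler characteristic is 7 − 18 + 12 = 1, which agrees with 1 − 0 + 0 = 1.
(K is a triangulation of the real projective plane RP^2.)

H_0 ≅ Z,  H_1 ≅ Z/2Z,  H_2 = 0.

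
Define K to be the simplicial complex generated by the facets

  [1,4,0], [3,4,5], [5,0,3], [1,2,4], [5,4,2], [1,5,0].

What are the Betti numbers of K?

b_0 = 1, b_1 = 1, b_2 = 0.

Take the total order 0 < 1 < 2 < 3 < 4 < 5 on the vertex set. Then K (dimension 2) consists of the simplices:

  0-simplices (6): [0], [1], [2], [3], [4], [5]
  1-simplices (12): [0,1], [0,3], [0,4], [0,5], [1,2], [1,4], [1,5], [2,4], [2,5], [3,4], [3,5], [4,5]
  2-simplices (6): [0,1,4], [0,1,5], [0,3,5], [1,2,4], [2,4,5], [3,4,5]

Hence C_0 ≅ Z^6, C_1 ≅ Z^12, C_2 ≅ Z^6.

Boundary ∂_1: C_1 → C_0 is given by ∂[p,q] = [q] − [p].
As a 6×12 matrix over Z this has rank 5, with invariant factors (1,1,1,1,1).

∂_2: C_2 → C_1 maps a triangle to the signed sum of its edges. For instance
  ∂[1,2,4] = [2,4] − [1,4] + [1,2],
  ∂[0,1,4] = [1,4] − [0,4] + [0,1].
This gives a 12×6 integer matrix of rank 6; reducing to Smith normal form yields diagonal entries (1,1,1,1,1,1).

From H_k ≅ ker(∂_k) / im(∂_{k+1}) we obtain:

  H_0: rank C_0 − rank ∂_1 = 6 − 5 = 1, and the invariant factors of ∂_1 are all 1, so H_0 ≅ Z.
  H_1: rank ker ∂_1 − rank ∂_2 = (12 − 5) − 6 = 1, and the invariant factors of ∂_2 are all 1, so H_1 ≅ Z.
  H_2: rank ker ∂_2 − rank ∂_3 = (6 − 6) − 0 = 0, and there is no ∂_3, so H_2 ≅ 0.

Hence the Betti numbers are b_0 = 1, b_1 = 1, b_2 = 0.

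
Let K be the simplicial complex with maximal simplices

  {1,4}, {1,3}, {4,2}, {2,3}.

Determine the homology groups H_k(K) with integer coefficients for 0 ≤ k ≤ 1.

H_0 = Z,  H_1 = Z.

K has 4 vertices, 4 edges.
rank ∂_0 = 0, rank ∂_1 = 3 ⇒ b_0 = 4 − 0 − 3 = 1; all invariant factors of ∂_1 are 1 so no torsion. So H_0 ≅ Z.
rank ∂_1 = 3, rank ∂_2 = 0 ⇒ b_1 = 4 − 3 − 0 = 1. So H_1 ≅ Z.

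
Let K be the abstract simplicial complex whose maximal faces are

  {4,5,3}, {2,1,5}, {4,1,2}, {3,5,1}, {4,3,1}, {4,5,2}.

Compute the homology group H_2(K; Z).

K has 5 vertices, 9 edges, 6 triangles.
rank ∂_2 = 5, rank ∂_3 = 0 ⇒ b_2 = 6 − 5 − 0 = 1. So H_2 ≅ Z.

H_2 ≅ Z.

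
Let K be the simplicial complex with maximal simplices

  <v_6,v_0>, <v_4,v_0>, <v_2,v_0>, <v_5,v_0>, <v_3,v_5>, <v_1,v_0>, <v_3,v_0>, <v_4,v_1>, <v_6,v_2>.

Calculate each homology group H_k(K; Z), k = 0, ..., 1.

Order the vertices as v_0 < v_1 < v_2 < v_3 < v_4 < v_5 < v_6. Listing each simplex with vertices in this order, K has dimension 1 with simplices:

  0-simplices (7): [v_0], [v_1], [v_2], [v_3], [v_4], [v_5], [v_6]
  1-simplices (9): [v_0,v_1], [v_0,v_2], [v_0,v_3], [v_0,v_4], [v_0,v_5], [v_0,v_6], [v_1,v_4], [v_2,v_6], [v_3,v_5]

Hence C_0 ≅ Z^7, C_1 ≅ Z^9.

Boundary ∂_1: C_1 → C_0 is given by ∂[p,q] = [q] − [p].
This gives a 7×9 integer matrix of rank 6; reducing to Smith normal form yields diagonal entries (1,1,1,1,1,1).

Now H_k = ker ∂_k / im ∂_{k+1}, so:

  H_0: rank C_0 − rank ∂_1 = 7 − 6 = 1, and the invariant factors of ∂_1 are all 1, so H_0 = Z.
  H_1: rank ker ∂_1 − rank ∂_2 = (9 − 6) − 0 = 3, and there is no ∂_2, so H_1 = Z^3.

As a check, the Euler characteristic is 7 − 9 = -2, which agrees with 1 − 3 = -2.
(K is a triangulation of a wedge of 3 circles.)

H_0 = Z,  H_1 = Z^3.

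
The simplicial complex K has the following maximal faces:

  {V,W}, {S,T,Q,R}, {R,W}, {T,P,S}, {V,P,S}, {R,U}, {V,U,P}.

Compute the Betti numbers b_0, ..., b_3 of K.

b_0 = 1, b_1 = 2, b_2 = 0, b_3 = 0.

Fix the vertex order P < Q < R < S < T < U < V < W and write every simplex with vertices in increasing order. Then dim K = 3 and the simplices of K are:

  0-simplices (8): P, Q, R, S, T, U, V, W
  1-simplices (15): PS, PT, PU, PV, QR, QS, QT, RS, RT, RU, RW, ST, SV, UV, VW
  2-simplices (7): PST, PSV, PUV, QRS, QRT, QST, RST
  3-simplices (1): QRST

giving chain groups C_0 ≅ Z^8, C_1 ≅ Z^15, C_2 ≅ Z^7, C_3 ≅ Z^1.

The boundary map ∂_1: C_1 → C_0 maps an edge to its endpoints' difference, ∂[p,q] = q − p.
The 8×15 boundary matrix has rank 7 and Smith normal form diag(1,1,1,1,1,1,1).

The boundary map ∂_2: C_2 → C_1 acts by ∂[p,q,r] = [q,r] − [p,r] + [p,q]. For instance
  ∂QRT = RT − QT + QR,
  ∂QST = ST − QT + QS.
The 15×7 boundary matrix has rank 6 and Smith normal form diag(1,1,1,1,1,1).

∂_3: C_3 → C_2 sends each 3-simplex σ to the alternating sum Σ_i (−1)^i (σ with its i-th vertex removed). For instance
  ∂QRST = RST − QST + QRT − QRS.
The 7×1 boundary matrix has rank 1 and Smith normal form diag(1).

From H_k ≅ ker(∂_k) / im(∂_{k+1}) we obtain:

  H_0: rank C_0 − rank ∂_1 = 8 − 7 = 1, and the invariant factors of ∂_1 are all 1, so H_0 ≅ Z.
  H_1: rank ker ∂_1 − rank ∂_2 = (15 − 7) − 6 = 2, and the invariant factors of ∂_2 are all 1, so H_1 ≅ Z^2.
  H_2: rank ker ∂_2 − rank ∂_3 = (7 − 6) − 1 = 0, and the invariant factors of ∂_3 are all 1, so H_2 ≅ 0.
  H_3: rank ker ∂_3 − rank ∂_4 = (1 − 1) − 0 = 0, and there is no ∂_4, so H_3 ≅ 0.

Hence the Betti numbers are b_0 = 1, b_1 = 2, b_2 = 0, b_3 = 0.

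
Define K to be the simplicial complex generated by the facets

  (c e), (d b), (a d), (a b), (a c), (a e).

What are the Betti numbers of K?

b_0 = 1, b_1 = 2.

Order the vertices as a < b < c < d < e. Listing each simplex with vertices in this order, K has dimension 1 with simplices:

  0-simplices (5): a, b, c, d, e
  1-simplices (6): ab, ac, ad, ae, bd, ce

Hence C_0 ≅ Z^5, C_1 ≅ Z^6.

Boundary ∂_1: C_1 → C_0 is given by ∂[p,q] = [q] − [p]. For instance
  ∂ae = e − a.
The 5×6 boundary matrix has rank 4 and Smith normal form diag(1,1,1,1).

Computing H_k = (kernel of ∂_k) / (image of ∂_{k+1}):

  H_0: rank C_0 − rank ∂_1 = 5 − 4 = 1, and the invariant factors of ∂_1 are all 1, so H_0 = Z.
  H_1: rank ker ∂_1 − rank ∂_2 = (6 − 4) − 0 = 2, and there is no ∂_2, so H_1 = Z^2.

Hence the Betti numbers are b_0 = 1, b_1 = 2.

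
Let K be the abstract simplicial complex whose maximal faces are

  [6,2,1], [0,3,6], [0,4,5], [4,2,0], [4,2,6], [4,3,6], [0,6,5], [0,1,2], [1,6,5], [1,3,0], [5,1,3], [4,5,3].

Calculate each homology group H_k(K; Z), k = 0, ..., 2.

Fix the vertex order 0 < 1 < 2 < 3 < 4 < 5 < 6 and write every simplex with vertices in increasing order. Then dim K = 2 and the simplices of K are:

  0-simplices (7): [0], [1], [2], [3], [4], [5], [6]
  1-simplices (18): [0,1], [0,2], [0,3], [0,4], [0,5], [0,6], [1,2], [1,3], [1,5], [1,6], [2,4], [2,6], [3,4], [3,5], [3,6], [4,5], [4,6], [5,6]
  2-simplices (12): [0,1,2], [0,1,3], [0,2,4], [0,3,6], [0,4,5], [0,5,6], [1,2,6], [1,3,5], [1,5,6], [2,4,6], [3,4,5], [3,4,6]

Hence C_0 ≅ Z^7, C_1 ≅ Z^18, C_2 ≅ Z^12.

∂_1: C_1 → C_0 sends each edge [p,q] (with p < q) to q − p. For instance
  ∂[3,6] = [6] − [3].
The resulting 7×18 matrix has rank 6, and its Smith normal form has invariant factors (1,1,1,1,1,1).

∂_2: C_2 → C_1 sends each 2-simplex [p,q,r] to [q,r] − [p,r] + [p,q]. For instance
  ∂[3,4,5] = [4,5] − [3,5] + [3,4],
  ∂[0,1,2] = [1,2] − [0,2] + [0,1].
As a 18×12 matrix over Z this has rank 12, with invariant factors (1,1,1,1,1,1,1,1,1,1,1,2).

Computing H_k = (kernel of ∂_k) / (image of ∂_{k+1}):

  H_0: rank C_0 − rank ∂_1 = 7 − 6 = 1, and the invariant factors of ∂_1 are all 1, so H_0 ≅ Z.
  H_1: rank ker ∂_1 − rank ∂_2 = (18 − 6) − 12 = 0, and ∂_2 has invariant factor 2 > 1, so H_1 ≅ Z/2Z.
  H_2: rank ker ∂_2 − rank ∂_3 = (12 − 12) − 0 = 0, and there is no ∂_3, so H_2 ≅ 0.

H_0 ≅ Z,  H_1 ≅ Z/2Z,  H_2 = 0.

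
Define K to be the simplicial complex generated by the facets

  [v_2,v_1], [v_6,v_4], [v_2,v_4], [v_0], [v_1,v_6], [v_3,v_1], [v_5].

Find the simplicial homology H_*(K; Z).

Fix the vertex order v_0 < v_1 < v_2 < v_3 < v_4 < v_5 < v_6 and write every simplex with vertices in increasing order. Then dim K = 1 and the simplices of K are:

  0-simplices (7): [v_0], [v_1], [v_2], [v_3], [v_4], [v_5], [v_6]
  1-simplices (5): [v_1,v_2], [v_1,v_3], [v_1,v_6], [v_2,v_4], [v_4,v_6]

giving chain groups C_0 ≅ Z^7, C_1 ≅ Z^5.

Boundary ∂_1: C_1 → C_0 sends each edge [p,q] (with p < q) to q − p.
As a 7×5 matrix over Z this has rank 4, with invariant factors (1,1,1,1).

Computing H_k = (kernel of ∂_k) / (image of ∂_{k+1}):

  H_0: rank C_0 − rank ∂_1 = 7 − 4 = 3, and the invariant factors of ∂_1 are all 1, so H_0 = Z^3.
  H_1: rank ker ∂_1 − rank ∂_2 = (5 − 4) − 0 = 1, and there is no ∂_2, so H_1 = Z.

As a check, the Euler characteristic is 7 − 5 = 2, which agrees with 3 − 1 = 2.

H_0 = Z^3,  H_1 = Z.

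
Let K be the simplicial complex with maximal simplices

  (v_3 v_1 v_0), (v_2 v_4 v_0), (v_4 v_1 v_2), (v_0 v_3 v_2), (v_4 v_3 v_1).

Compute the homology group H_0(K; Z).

Take the total order v_0 < v_1 < v_2 < v_3 < v_4 on the vertex set. Then K (dimension 2) consists of the simplices:

  0-simplices (5): [v_0], [v_1], [v_2], [v_3], [v_4]
  1-simplices (10): [v_0,v_1], [v_0,v_2], [v_0,v_3], [v_0,v_4], [v_1,v_2], [v_1,v_3], [v_1,v_4], [v_2,v_3], [v_2,v_4], [v_3,v_4]
  2-simplices (5): [v_0,v_1,v_3], [v_0,v_2,v_3], [v_0,v_2,v_4], [v_1,v_2,v_4], [v_1,v_3,v_4]

giving chain groups C_0 ≅ Z^5, C_1 ≅ Z^10, C_2 ≅ Z^5.

Boundary ∂_1: C_1 → C_0 sends each edge [p,q] (with p < q) to q − p.
The 5×10 boundary matrix has rank 4 and Smith normal form diag(1,1,1,1).

∂_2: C_2 → C_1 acts by ∂[p,q,r] = [q,r] − [p,r] + [p,q]. For instance
  ∂[v_1,v_2,v_4] = [v_2,v_4] − [v_1,v_4] + [v_1,v_2],
  ∂[v_0,v_2,v_4] = [v_2,v_4] − [v_0,v_4] + [v_0,v_2].
The 10×5 boundary matrix has rank 5 and Smith normal form diag(1,1,1,1,1).

Reading off H_k = ker ∂_k / im ∂_{k+1}:

  H_0: rank C_0 − rank ∂_1 = 5 − 4 = 1, and the invariant factors of ∂_1 are all 1, so H_0 = Z.

H_0 = Z.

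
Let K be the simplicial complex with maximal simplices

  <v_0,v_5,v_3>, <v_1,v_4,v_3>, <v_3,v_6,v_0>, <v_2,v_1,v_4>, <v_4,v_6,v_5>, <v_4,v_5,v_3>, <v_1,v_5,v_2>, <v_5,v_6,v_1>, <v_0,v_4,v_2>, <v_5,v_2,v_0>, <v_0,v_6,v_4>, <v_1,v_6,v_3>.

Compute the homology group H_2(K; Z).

K has 7 vertices, 18 edges, 12 triangles.
rank ∂_2 = 12, rank ∂_3 = 0 ⇒ b_2 = 12 − 12 − 0 = 0. So H_2 = 0.

H_2 ≅ 0.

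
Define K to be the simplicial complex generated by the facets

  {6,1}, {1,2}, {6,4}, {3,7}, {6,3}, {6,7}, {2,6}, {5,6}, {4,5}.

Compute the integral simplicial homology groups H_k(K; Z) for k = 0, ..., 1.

Order the vertices as 1 < 2 < 3 < 4 < 5 < 6 < 7. Listing each simplex with vertices in this order, K has dimension 1 with simplices:

  0-simplices (7): [1], [2], [3], [4], [5], [6], [7]
  1-simplices (9): [1,2], [1,6], [2,6], [3,6], [3,7], [4,5], [4,6], [5,6], [6,7]

giving chain groups C_0 ≅ Z^7, C_1 ≅ Z^9.

Boundary ∂_1: C_1 → C_0 sends each edge [p,q] (with p < q) to q − p.
As a 7×9 matrix over Z this has rank 6, with invariant factors (1,1,1,1,1,1).

Reading off H_k = ker ∂_k / im ∂_{k+1}:

  H_0: rank C_0 − rank ∂_1 = 7 − 6 = 1, and the invariant factors of ∂_1 are all 1, so H_0 = Z.
  H_1: rank ker ∂_1 − rank ∂_2 = (9 − 6) − 0 = 3, and there is no ∂_2, so H_1 = Z^3.

As a check, the Euler characteristic is 7 − 9 = -2, which agrees with 1 − 3 = -2.

H_0 = Z,  H_1 = Z^3.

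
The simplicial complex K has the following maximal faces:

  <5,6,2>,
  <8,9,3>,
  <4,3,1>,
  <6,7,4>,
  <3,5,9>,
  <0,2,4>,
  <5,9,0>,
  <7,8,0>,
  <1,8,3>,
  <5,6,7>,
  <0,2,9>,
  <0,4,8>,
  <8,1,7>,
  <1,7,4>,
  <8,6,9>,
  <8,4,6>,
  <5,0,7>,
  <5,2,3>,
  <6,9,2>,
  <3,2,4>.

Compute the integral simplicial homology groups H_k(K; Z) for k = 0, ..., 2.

K has 10 vertices, 30 edges, 20 triangles.
rank ∂_0 = 0, rank ∂_1 = 9 ⇒ b_0 = 10 − 0 − 9 = 1; all invariant factors of ∂_1 are 1 so no torsion. So H_0 ≅ Z.
rank ∂_1 = 9, rank ∂_2 = 20 ⇒ b_1 = 30 − 9 − 20 = 1; ∂_2 has invariant factor(s) [2] giving torsion. So H_1 ≅ Z ⊕ Z/2.
rank ∂_2 = 20, rank ∂_3 = 0 ⇒ b_2 = 20 − 20 − 0 = 0. So H_2 ≅ 0.

H_0 ≅ Z,  H_1 ≅ Z ⊕ Z/2,  H_2 = 0.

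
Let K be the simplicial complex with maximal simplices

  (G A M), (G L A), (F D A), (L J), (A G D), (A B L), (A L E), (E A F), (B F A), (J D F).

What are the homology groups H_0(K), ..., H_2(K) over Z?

H_0 = Z,  H_1 = Z,  H_2 = 0.

K has 9 vertices, 18 edges, 9 triangles.
rank ∂_0 = 0, rank ∂_1 = 8 ⇒ b_0 = 9 − 0 − 8 = 1; all invariant factors of ∂_1 are 1 so no torsion. So H_0 ≅ Z.
rank ∂_1 = 8, rank ∂_2 = 9 ⇒ b_1 = 18 − 8 − 9 = 1; all invariant factors of ∂_2 are 1 so no torsion. So H_1 ≅ Z.
rank ∂_2 = 9, rank ∂_3 = 0 ⇒ b_2 = 9 − 9 − 0 = 0. So H_2 ≅ 0.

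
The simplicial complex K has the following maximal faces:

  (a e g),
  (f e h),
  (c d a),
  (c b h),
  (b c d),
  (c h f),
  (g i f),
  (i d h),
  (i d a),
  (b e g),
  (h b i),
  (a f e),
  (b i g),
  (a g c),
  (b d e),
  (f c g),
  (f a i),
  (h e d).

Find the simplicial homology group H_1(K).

H_1 ≅ Z × Z/2.

Take the total order a < b < c < d < e < f < g < h < i on the vertex set. Then K (dimension 2) consists of the simplices:

  0-simplices (9): a, b, c, d, e, f, g, h, i
  1-simplices (27): ac, ad, ae, af, ag, ai, bc, bd, be, bg, bh, bi, cd, cf, cg, ch, de, dh, di, ef, eg, eh, fg, fh, fi, gi, hi
  2-simplices (18): acd, acg, adi, aef, aeg, afi, bcd, bch, bde, beg, bgi, bhi, cfg, cfh, deh, dhi, efh, fgi

giving chain groups C_0 ≅ Z^9, C_1 ≅ Z^27, C_2 ≅ Z^18.

∂_1: C_1 → C_0 is given by ∂[p,q] = [q] − [p].
The resulting 9×27 matrix has rank 8, and its Smith normal form has invariant factors (1,1,1,1,1,1,1,1).

Boundary ∂_2: C_2 → C_1 acts by ∂[p,q,r] = [q,r] − [p,r] + [p,q]. For instance
  ∂fgi = gi − fi + fg,
  ∂bhi = hi − bi + bh.
The 27×18 boundary matrix has rank 18 and Smith normal form diag(1,1,1,1,1,1,1,1,1,1,1,1,1,1,1,1,1,2).

Now H_k = ker ∂_k / im ∂_{k+1}, so:

  H_1: rank ker ∂_1 − rank ∂_2 = (27 − 8) − 18 = 1, and ∂_2 has invariant factor 2 > 1, so H_1 ≅ Z × Z/2.

(K is a triangulation of the Klein bottle.)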